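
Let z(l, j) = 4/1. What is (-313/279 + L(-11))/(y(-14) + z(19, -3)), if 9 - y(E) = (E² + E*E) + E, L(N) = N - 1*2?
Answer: 788/20367 ≈ 0.038690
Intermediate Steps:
z(l, j) = 4 (z(l, j) = 4*1 = 4)
L(N) = -2 + N (L(N) = N - 2 = -2 + N)
y(E) = 9 - E - 2*E² (y(E) = 9 - ((E² + E*E) + E) = 9 - ((E² + E²) + E) = 9 - (2*E² + E) = 9 - (E + 2*E²) = 9 + (-E - 2*E²) = 9 - E - 2*E²)
(-313/279 + L(-11))/(y(-14) + z(19, -3)) = (-313/279 + (-2 - 11))/((9 - 1*(-14) - 2*(-14)²) + 4) = (-313*1/279 - 13)/((9 + 14 - 2*196) + 4) = (-313/279 - 13)/((9 + 14 - 392) + 4) = -3940/(279*(-369 + 4)) = -3940/279/(-365) = -3940/279*(-1/365) = 788/20367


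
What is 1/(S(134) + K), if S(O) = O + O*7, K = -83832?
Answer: -1/82760 ≈ -1.2083e-5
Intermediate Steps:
S(O) = 8*O (S(O) = O + 7*O = 8*O)
1/(S(134) + K) = 1/(8*134 - 83832) = 1/(1072 - 83832) = 1/(-82760) = -1/82760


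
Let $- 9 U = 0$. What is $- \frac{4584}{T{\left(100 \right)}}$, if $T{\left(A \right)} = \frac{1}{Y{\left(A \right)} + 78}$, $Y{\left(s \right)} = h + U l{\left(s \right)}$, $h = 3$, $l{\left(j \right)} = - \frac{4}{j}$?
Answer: $-371304$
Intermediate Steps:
$U = 0$ ($U = \left(- \frac{1}{9}\right) 0 = 0$)
$Y{\left(s \right)} = 3$ ($Y{\left(s \right)} = 3 + 0 \left(- \frac{4}{s}\right) = 3 + 0 = 3$)
$T{\left(A \right)} = \frac{1}{81}$ ($T{\left(A \right)} = \frac{1}{3 + 78} = \frac{1}{81}$)
$- \frac{4584}{T{\left(100 \right)}} = - 4584 \frac{1}{\frac{1}{81}} = \left(-4584\right) 81 = -371304$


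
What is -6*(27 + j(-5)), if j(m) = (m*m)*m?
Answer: 588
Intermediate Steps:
j(m) = m³ (j(m) = m²*m = m³)
-6*(27 + j(-5)) = -6*(27 + (-5)³) = -6*(27 - 125) = -6*(-98) = 588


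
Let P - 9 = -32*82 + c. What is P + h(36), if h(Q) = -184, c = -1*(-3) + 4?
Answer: -2792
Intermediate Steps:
c = 7 (c = 3 + 4 = 7)
P = -2608 (P = 9 + (-32*82 + 7) = 9 + (-2624 + 7) = 9 - 2617 = -2608)
P + h(36) = -2608 - 184 = -2792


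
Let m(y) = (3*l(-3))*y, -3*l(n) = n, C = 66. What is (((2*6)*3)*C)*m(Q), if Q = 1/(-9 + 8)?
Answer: -7128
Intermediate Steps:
Q = -1 (Q = 1/(-1) = -1)
l(n) = -n/3
m(y) = 3*y (m(y) = (3*(-1/3*(-3)))*y = (3*1)*y = 3*y)
(((2*6)*3)*C)*m(Q) = (((2*6)*3)*66)*(3*(-1)) = ((12*3)*66)*(-3) = (36*66)*(-3) = 2376*(-3) = -7128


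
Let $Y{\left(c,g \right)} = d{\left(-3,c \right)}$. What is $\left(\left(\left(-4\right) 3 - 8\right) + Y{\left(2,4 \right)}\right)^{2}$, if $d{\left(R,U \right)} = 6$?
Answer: $196$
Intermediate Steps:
$Y{\left(c,g \right)} = 6$
$\left(\left(\left(-4\right) 3 - 8\right) + Y{\left(2,4 \right)}\right)^{2} = \left(\left(\left(-4\right) 3 - 8\right) + 6\right)^{2} = \left(\left(-12 - 8\right) + 6\right)^{2} = \left(-20 + 6\right)^{2} = \left(-14\right)^{2} = 196$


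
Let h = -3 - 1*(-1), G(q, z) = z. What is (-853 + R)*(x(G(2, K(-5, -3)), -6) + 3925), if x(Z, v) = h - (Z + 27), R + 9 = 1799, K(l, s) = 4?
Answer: 3646804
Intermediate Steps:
R = 1790 (R = -9 + 1799 = 1790)
h = -2 (h = -3 + 1 = -2)
x(Z, v) = -29 - Z (x(Z, v) = -2 - (Z + 27) = -2 - (27 + Z) = -2 + (-27 - Z) = -29 - Z)
(-853 + R)*(x(G(2, K(-5, -3)), -6) + 3925) = (-853 + 1790)*((-29 - 1*4) + 3925) = 937*((-29 - 4) + 3925) = 937*(-33 + 3925) = 937*3892 = 3646804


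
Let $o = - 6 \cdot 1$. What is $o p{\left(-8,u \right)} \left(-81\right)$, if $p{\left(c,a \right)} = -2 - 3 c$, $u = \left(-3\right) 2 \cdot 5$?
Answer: $10692$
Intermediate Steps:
$u = -30$ ($u = \left(-6\right) 5 = -30$)
$o = -6$ ($o = \left(-1\right) 6 = -6$)
$o p{\left(-8,u \right)} \left(-81\right) = - 6 \left(-2 - -24\right) \left(-81\right) = - 6 \left(-2 + 24\right) \left(-81\right) = \left(-6\right) 22 \left(-81\right) = \left(-132\right) \left(-81\right) = 10692$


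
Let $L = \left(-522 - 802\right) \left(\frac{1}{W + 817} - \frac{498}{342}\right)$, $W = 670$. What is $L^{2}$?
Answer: $\frac{26677974649252096}{7184088081} \approx 3.7135 \cdot 10^{6}$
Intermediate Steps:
$L = \frac{163333936}{84759}$ ($L = \left(-522 - 802\right) \left(\frac{1}{670 + 817} - \frac{498}{342}\right) = - 1324 \left(\frac{1}{1487} - \frac{83}{57}\right) = \left(-1324\right) \left(- \frac{123364}{84759}\right) = \frac{163333936}{84759} \approx 1927.0$)
$L^{2} = \left(\frac{163333936}{84759}\right)^{2} = \frac{26677974649252096}{7184088081}$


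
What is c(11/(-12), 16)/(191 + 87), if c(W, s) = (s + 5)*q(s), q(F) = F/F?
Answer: 21/278 ≈ 0.075540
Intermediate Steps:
q(F) = 1
c(W, s) = 5 + s (c(W, s) = (s + 5)*1 = (5 + s)*1 = 5 + s)
c(11/(-12), 16)/(191 + 87) = (5 + 16)/(191 + 87) = 21/278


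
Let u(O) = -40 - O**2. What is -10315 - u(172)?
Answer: 19309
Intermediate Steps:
-10315 - u(172) = -10315 - (-40 - 1*172**2) = -10315 - (-40 - 1*29584) = -10315 - (-40 - 29584) = -10315 - 1*(-29624) = -10315 + 29624 = 19309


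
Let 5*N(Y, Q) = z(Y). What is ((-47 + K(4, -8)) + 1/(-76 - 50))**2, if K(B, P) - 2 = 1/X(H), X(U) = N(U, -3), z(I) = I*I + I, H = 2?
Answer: 7745089/3969 ≈ 1951.4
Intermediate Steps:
z(I) = I + I**2 (z(I) = I**2 + I = I + I**2)
N(Y, Q) = Y*(1 + Y)/5 (N(Y, Q) = (Y*(1 + Y))/5 = Y*(1 + Y)/5)
X(U) = U*(1 + U)/5
K(B, P) = 17/6 (K(B, P) = 2 + 1/((1/5)*2*(1 + 2)) = 2 + 1/((1/5)*2*3) = 2 + 1/(6/5) = 2 + 5/6 = 17/6)
((-47 + K(4, -8)) + 1/(-76 - 50))**2 = ((-47 + 17/6) + 1/(-76 - 50))**2 = (-265/6 + 1/(-126))**2 = (-265/6 - 1/126)**2 = (-2783/63)**2 = 7745089/3969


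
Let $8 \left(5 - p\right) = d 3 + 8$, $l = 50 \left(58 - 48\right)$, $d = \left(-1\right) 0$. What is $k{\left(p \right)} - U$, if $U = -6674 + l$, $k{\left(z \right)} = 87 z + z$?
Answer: $6526$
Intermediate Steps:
$d = 0$
$l = 500$ ($l = 50 \cdot 10 = 500$)
$p = 4$ ($p = 5 - \frac{0 \cdot 3 + 8}{8} = 5 - \frac{0 + 8}{8} = 5 - 1 = 4$)
$k{\left(z \right)} = 88 z$
$U = -6174$ ($U = -6674 + 500 = -6174$)
$k{\left(p \right)} - U = 88 \cdot 4 - -6174 = 352 + 6174 = 6526$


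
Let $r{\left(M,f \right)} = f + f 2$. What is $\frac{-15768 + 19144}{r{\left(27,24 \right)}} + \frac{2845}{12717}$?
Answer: $\frac{599131}{12717} \approx 47.113$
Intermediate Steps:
$r{\left(M,f \right)} = 3 f$ ($r{\left(M,f \right)} = f + 2 f = 3 f$)
$\frac{-15768 + 19144}{r{\left(27,24 \right)}} + \frac{2845}{12717} = \frac{-15768 + 19144}{3 \cdot 24} + \frac{2845}{12717} = \frac{3376}{72} + 2845 \cdot \frac{1}{12717} = 3376 \cdot \frac{1}{72} + \frac{2845}{12717} = \frac{422}{9} + \frac{2845}{12717} = \frac{599131}{12717}$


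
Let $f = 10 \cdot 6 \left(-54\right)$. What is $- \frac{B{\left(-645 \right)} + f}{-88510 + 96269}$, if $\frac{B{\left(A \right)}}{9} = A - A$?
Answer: $\frac{3240}{7759} \approx 0.41758$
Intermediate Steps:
$f = -3240$ ($f = 60 \left(-54\right) = -3240$)
$B{\left(A \right)} = 0$ ($B{\left(A \right)} = 9 \left(A - A\right) = 9 \cdot 0 = 0$)
$- \frac{B{\left(-645 \right)} + f}{-88510 + 96269} = - \frac{0 - 3240}{-88510 + 96269} = - \frac{-3240}{7759} = \left(-1\right) \left(- \frac{3240}{7759}\right) = \frac{3240}{7759}$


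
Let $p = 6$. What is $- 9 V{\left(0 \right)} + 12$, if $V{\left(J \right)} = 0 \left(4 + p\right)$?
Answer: $12$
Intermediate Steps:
$V{\left(J \right)} = 0$ ($V{\left(J \right)} = 0 \left(4 + 6\right) = 0 \cdot 10 = 0$)
$- 9 V{\left(0 \right)} + 12 = \left(-9\right) 0 + 12 = 0 + 12 = 12$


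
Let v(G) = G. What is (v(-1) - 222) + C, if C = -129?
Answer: -352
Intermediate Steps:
(v(-1) - 222) + C = (-1 - 222) - 129 = -223 - 129 = -352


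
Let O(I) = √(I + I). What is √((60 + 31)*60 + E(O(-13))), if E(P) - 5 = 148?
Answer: √5613 ≈ 74.920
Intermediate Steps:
O(I) = √2*√I (O(I) = √(2*I) = √2*√I)
E(P) = 153 (E(P) = 5 + 148 = 153)
√((60 + 31)*60 + E(O(-13))) = √((60 + 31)*60 + 153) = √(91*60 + 153) = √(5460 + 153) = √5613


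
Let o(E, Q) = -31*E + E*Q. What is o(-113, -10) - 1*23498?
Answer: -18865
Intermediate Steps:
o(-113, -10) - 1*23498 = -113*(-31 - 10) - 1*23498 = -113*(-41) - 23498 = 4633 - 23498 = -18865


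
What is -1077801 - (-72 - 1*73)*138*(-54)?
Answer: -2158341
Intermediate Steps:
-1077801 - (-72 - 1*73)*138*(-54) = -1077801 - (-72 - 73)*138*(-54) = -1077801 - (-145*138)*(-54) = -1077801 - (-20010)*(-54) = -1077801 - 1*1080540 = -1077801 - 1080540 = -2158341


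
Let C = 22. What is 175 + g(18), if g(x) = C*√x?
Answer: 175 + 66*√2 ≈ 268.34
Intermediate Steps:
g(x) = 22*√x
175 + g(18) = 175 + 22*√18 = 175 + 22*(3*√2) = 175 + 66*√2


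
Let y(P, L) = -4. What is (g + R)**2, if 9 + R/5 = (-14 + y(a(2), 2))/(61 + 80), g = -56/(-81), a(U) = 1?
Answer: 29279658769/14493249 ≈ 2020.2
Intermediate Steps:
g = 56/81 (g = -56*(-1/81) = 56/81 ≈ 0.69136)
R = -2145/47 (R = -45 + 5*((-14 - 4)/(61 + 80)) = -45 + 5*(-18/141) = -45 + 5*(-18*1/141) = -45 + 5*(-6/47) = -45 - 30/47 = -2145/47 ≈ -45.638)
(g + R)**2 = (56/81 - 2145/47)**2 = (-171113/3807)**2 = 29279658769/14493249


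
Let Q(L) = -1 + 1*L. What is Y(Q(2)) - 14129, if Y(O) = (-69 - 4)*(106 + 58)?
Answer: -26101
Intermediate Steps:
Q(L) = -1 + L
Y(O) = -11972 (Y(O) = -73*164 = -11972)
Y(Q(2)) - 14129 = -11972 - 14129 = -26101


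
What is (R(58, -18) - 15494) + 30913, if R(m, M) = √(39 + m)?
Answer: 15419 + √97 ≈ 15429.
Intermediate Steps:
(R(58, -18) - 15494) + 30913 = (√(39 + 58) - 15494) + 30913 = (√97 - 15494) + 30913 = (-15494 + √97) + 30913 = 15419 + √97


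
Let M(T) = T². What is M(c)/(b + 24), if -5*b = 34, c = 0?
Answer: 0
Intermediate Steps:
b = -34/5 (b = -⅕*34 = -34/5 ≈ -6.8000)
M(c)/(b + 24) = 0²/(-34/5 + 24) = 0/(86/5) = 0*(5/86) = 0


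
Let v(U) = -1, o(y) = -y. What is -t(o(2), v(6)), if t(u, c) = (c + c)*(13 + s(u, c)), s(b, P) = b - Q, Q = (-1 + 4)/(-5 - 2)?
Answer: 160/7 ≈ 22.857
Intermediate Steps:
Q = -3/7 (Q = 3/(-7) = 3*(-⅐) = -3/7 ≈ -0.42857)
s(b, P) = 3/7 + b (s(b, P) = b - 1*(-3/7) = b + 3/7 = 3/7 + b)
t(u, c) = 2*c*(94/7 + u) (t(u, c) = (c + c)*(13 + (3/7 + u)) = (2*c)*(94/7 + u) = 2*c*(94/7 + u))
-t(o(2), v(6)) = -2*(-1)*(94 + 7*(-1*2))/7 = -2*(-1)*(94 + 7*(-2))/7 = -2*(-1)*(94 - 14)/7 = -2*(-1)*80/7 = -1*(-160/7) = 160/7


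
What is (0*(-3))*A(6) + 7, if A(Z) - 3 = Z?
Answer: 7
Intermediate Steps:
A(Z) = 3 + Z
(0*(-3))*A(6) + 7 = (0*(-3))*(3 + 6) + 7 = 0*9 + 7 = 0 + 7 = 7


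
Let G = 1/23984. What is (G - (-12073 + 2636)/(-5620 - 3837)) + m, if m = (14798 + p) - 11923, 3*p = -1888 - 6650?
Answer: 6351356401/226816688 ≈ 28.002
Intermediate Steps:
G = 1/23984 ≈ 4.1694e-5
p = -2846 (p = (-1888 - 6650)/3 = (1/3)*(-8538) = -2846)
m = 29 (m = (14798 - 2846) - 11923 = 11952 - 11923 = 29)
(G - (-12073 + 2636)/(-5620 - 3837)) + m = (1/23984 - (-12073 + 2636)/(-5620 - 3837)) + 29 = (1/23984 - (-9437)/(-9457)) + 29 = (1/23984 - (-9437)*(-1)/9457) + 29 = (1/23984 - 1*9437/9457) + 29 = (1/23984 - 9437/9457) + 29 = -226327551/226816688 + 29 = 6351356401/226816688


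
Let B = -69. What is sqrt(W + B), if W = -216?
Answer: I*sqrt(285) ≈ 16.882*I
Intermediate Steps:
sqrt(W + B) = sqrt(-216 - 69) = sqrt(-285) = I*sqrt(285)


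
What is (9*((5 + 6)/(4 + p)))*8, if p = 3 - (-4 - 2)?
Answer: 792/13 ≈ 60.923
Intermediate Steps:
p = 9 (p = 3 - 1*(-6) = 3 + 6 = 9)
(9*((5 + 6)/(4 + p)))*8 = (9*((5 + 6)/(4 + 9)))*8 = (9*(11/13))*8 = (99/13)*8 = 792/13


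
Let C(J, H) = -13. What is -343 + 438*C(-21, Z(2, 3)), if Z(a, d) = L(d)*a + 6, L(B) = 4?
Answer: -6037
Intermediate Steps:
Z(a, d) = 6 + 4*a (Z(a, d) = 4*a + 6 = 6 + 4*a)
-343 + 438*C(-21, Z(2, 3)) = -343 + 438*(-13) = -343 - 5694 = -6037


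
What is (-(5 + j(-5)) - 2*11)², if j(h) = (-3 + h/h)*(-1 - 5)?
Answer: 1521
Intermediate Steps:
j(h) = 12 (j(h) = (-3 + 1)*(-6) = -2*(-6) = 12)
(-(5 + j(-5)) - 2*11)² = (-(5 + 12) - 2*11)² = (-1*17 - 22)² = (-17 - 22)² = (-39)² = 1521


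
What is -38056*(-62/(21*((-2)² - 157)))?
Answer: -2359472/3213 ≈ -734.35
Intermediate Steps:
-38056*(-62/(21*((-2)² - 157))) = -38056*(-62/(21*(4 - 157))) = -38056/((-21/62*(-153))) = -38056/3213/62 = -38056*62/3213 = -2359472/3213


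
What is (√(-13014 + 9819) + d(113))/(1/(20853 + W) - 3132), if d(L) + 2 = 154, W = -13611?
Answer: -1100784/22681943 - 21726*I*√355/22681943 ≈ -0.048531 - 0.018047*I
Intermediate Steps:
d(L) = 152 (d(L) = -2 + 154 = 152)
(√(-13014 + 9819) + d(113))/(1/(20853 + W) - 3132) = (√(-13014 + 9819) + 152)/(1/(20853 - 13611) - 3132) = (√(-3195) + 152)/(1/7242 - 3132) = (3*I*√355 + 152)/(1/7242 - 3132) = (152 + 3*I*√355)/(-22681943/7242) = (152 + 3*I*√355)*(-7242/22681943) = -1100784/22681943 - 21726*I*√355/22681943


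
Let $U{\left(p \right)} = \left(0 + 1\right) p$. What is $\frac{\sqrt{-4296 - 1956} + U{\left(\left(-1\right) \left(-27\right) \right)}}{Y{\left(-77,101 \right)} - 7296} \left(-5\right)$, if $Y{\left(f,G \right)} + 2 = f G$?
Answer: $\frac{3}{335} + \frac{2 i \sqrt{1563}}{3015} \approx 0.0089552 + 0.026225 i$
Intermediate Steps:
$Y{\left(f,G \right)} = -2 + G f$ ($Y{\left(f,G \right)} = -2 + f G = -2 + G f$)
$U{\left(p \right)} = p$ ($U{\left(p \right)} = 1 p = p$)
$\frac{\sqrt{-4296 - 1956} + U{\left(\left(-1\right) \left(-27\right) \right)}}{Y{\left(-77,101 \right)} - 7296} \left(-5\right) = \frac{\sqrt{-4296 - 1956} - -27}{\left(-2 + 101 \left(-77\right)\right) - 7296} \left(-5\right) = \frac{\sqrt{-6252} + 27}{\left(-2 - 7777\right) - 7296} \left(-5\right) = \frac{2 i \sqrt{1563} + 27}{-7779 - 7296} \left(-5\right) = \frac{27 + 2 i \sqrt{1563}}{-15075} \left(-5\right) = \left(27 + 2 i \sqrt{1563}\right) \left(- \frac{1}{15075}\right) \left(-5\right) = \left(- \frac{3}{1675} - \frac{2 i \sqrt{1563}}{15075}\right) \left(-5\right) = \frac{3}{335} + \frac{2 i \sqrt{1563}}{3015}$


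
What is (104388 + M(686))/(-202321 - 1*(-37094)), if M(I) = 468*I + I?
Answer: -426122/165227 ≈ -2.5790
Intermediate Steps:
M(I) = 469*I
(104388 + M(686))/(-202321 - 1*(-37094)) = (104388 + 469*686)/(-202321 - 1*(-37094)) = (104388 + 321734)/(-202321 + 37094) = 426122/(-165227) = 426122*(-1/165227) = -426122/165227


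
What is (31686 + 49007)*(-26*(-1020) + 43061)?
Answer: 5614699633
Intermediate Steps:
(31686 + 49007)*(-26*(-1020) + 43061) = 80693*(26520 + 43061) = 80693*69581 = 5614699633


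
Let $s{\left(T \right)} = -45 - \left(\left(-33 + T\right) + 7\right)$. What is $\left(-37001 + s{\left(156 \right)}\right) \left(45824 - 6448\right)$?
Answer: $-1463842176$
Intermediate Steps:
$s{\left(T \right)} = -19 - T$ ($s{\left(T \right)} = -45 - \left(-26 + T\right) = -19 - T$)
$\left(-37001 + s{\left(156 \right)}\right) \left(45824 - 6448\right) = \left(-37001 - 175\right) \left(45824 - 6448\right) = \left(-37001 - 175\right) 39376 = \left(-37176\right) 39376 = -1463842176$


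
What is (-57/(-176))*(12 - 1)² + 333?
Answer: 5955/16 ≈ 372.19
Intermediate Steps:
(-57/(-176))*(12 - 1)² + 333 = -57*(-1/176)*11² + 333 = (57/176)*121 + 333 = 627/16 + 333 = 5955/16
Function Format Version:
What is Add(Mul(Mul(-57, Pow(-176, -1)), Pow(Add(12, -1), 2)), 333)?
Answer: Rational(5955, 16) ≈ 372.19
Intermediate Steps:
Add(Mul(Mul(-57, Pow(-176, -1)), Pow(Add(12, -1), 2)), 333) = Add(Mul(Mul(-57, Rational(-1, 176)), Pow(11, 2)), 333) = Add(Mul(Rational(57, 176), 121), 333) = Add(Rational(627, 16), 333) = Rational(5955, 16)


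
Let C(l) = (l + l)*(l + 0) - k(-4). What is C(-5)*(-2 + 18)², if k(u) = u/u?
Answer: 12544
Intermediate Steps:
k(u) = 1
C(l) = -1 + 2*l² (C(l) = (l + l)*(l + 0) - 1*1 = (2*l)*l - 1 = 2*l² - 1 = -1 + 2*l²)
C(-5)*(-2 + 18)² = (-1 + 2*(-5)²)*(-2 + 18)² = (-1 + 2*25)*16² = (-1 + 50)*256 = 49*256 = 12544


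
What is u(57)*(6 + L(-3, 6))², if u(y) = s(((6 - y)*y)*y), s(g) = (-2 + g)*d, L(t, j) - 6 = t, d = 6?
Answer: -80530686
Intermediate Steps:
L(t, j) = 6 + t
s(g) = -12 + 6*g (s(g) = (-2 + g)*6 = -12 + 6*g)
u(y) = -12 + 6*y²*(6 - y) (u(y) = -12 + 6*(((6 - y)*y)*y) = -12 + 6*((y*(6 - y))*y) = -12 + 6*(y²*(6 - y)) = -12 + 6*y²*(6 - y))
u(57)*(6 + L(-3, 6))² = (-12 + 6*57²*(6 - 1*57))*(6 + (6 - 3))² = (-12 + 6*3249*(6 - 57))*(6 + 3)² = (-12 + 6*3249*(-51))*9² = (-12 - 994194)*81 = -994206*81 = -80530686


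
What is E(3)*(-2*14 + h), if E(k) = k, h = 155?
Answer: 381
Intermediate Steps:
E(3)*(-2*14 + h) = 3*(-2*14 + 155) = 3*(-28 + 155) = 3*127 = 381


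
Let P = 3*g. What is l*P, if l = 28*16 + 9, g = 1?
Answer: 1371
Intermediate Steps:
P = 3 (P = 3*1 = 3)
l = 457 (l = 448 + 9 = 457)
l*P = 457*3 = 1371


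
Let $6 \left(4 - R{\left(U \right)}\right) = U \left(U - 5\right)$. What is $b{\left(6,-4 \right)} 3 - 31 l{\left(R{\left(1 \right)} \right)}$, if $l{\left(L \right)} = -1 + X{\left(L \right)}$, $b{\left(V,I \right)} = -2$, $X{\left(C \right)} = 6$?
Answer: $-161$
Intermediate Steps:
$R{\left(U \right)} = 4 - \frac{U \left(-5 + U\right)}{6}$ ($R{\left(U \right)} = 4 - \frac{U \left(U - 5\right)}{6} = 4 - \frac{U \left(-5 + U\right)}{6}$)
$l{\left(L \right)} = 5$ ($l{\left(L \right)} = -1 + 6 = 5$)
$b{\left(6,-4 \right)} 3 - 31 l{\left(R{\left(1 \right)} \right)} = \left(-2\right) 3 - 155 = -6 - 155 = -161$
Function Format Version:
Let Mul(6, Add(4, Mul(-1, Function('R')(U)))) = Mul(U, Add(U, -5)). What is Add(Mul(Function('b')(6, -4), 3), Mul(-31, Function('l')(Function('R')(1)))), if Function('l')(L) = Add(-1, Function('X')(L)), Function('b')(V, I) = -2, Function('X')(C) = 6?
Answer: -161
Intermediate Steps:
Function('R')(U) = Add(4, Mul(Rational(-1, 6), U, Add(-5, U))) (Function('R')(U) = Add(4, Mul(Rational(-1, 6), Mul(U, Add(U, -5)))) = Add(4, Mul(Rational(-1, 6), Mul(U, Add(-5, U)))) = Add(4, Mul(Rational(-1, 6), U, Add(-5, U))))
Function('l')(L) = 5 (Function('l')(L) = Add(-1, 6) = 5)
Add(Mul(Function('b')(6, -4), 3), Mul(-31, Function('l')(Function('R')(1)))) = Add(Mul(-2, 3), Mul(-31, 5)) = Add(-6, -155) = -161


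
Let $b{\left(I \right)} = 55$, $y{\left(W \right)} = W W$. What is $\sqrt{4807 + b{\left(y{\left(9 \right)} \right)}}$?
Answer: $\sqrt{4862} \approx 69.728$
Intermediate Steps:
$y{\left(W \right)} = W^{2}$
$\sqrt{4807 + b{\left(y{\left(9 \right)} \right)}} = \sqrt{4807 + 55} = \sqrt{4862}$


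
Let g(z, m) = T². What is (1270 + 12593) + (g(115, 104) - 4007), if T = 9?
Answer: 9937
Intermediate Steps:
g(z, m) = 81 (g(z, m) = 9² = 81)
(1270 + 12593) + (g(115, 104) - 4007) = (1270 + 12593) + (81 - 4007) = 13863 - 3926 = 9937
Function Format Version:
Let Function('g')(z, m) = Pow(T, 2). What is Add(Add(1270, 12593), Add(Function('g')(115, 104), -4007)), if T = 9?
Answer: 9937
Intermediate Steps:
Function('g')(z, m) = 81 (Function('g')(z, m) = Pow(9, 2) = 81)
Add(Add(1270, 12593), Add(Function('g')(115, 104), -4007)) = Add(Add(1270, 12593), Add(81, -4007)) = Add(13863, -3926) = 9937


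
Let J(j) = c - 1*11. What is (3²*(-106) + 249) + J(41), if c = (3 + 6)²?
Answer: -635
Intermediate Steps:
c = 81 (c = 9² = 81)
J(j) = 70 (J(j) = 81 - 1*11 = 81 - 11 = 70)
(3²*(-106) + 249) + J(41) = (3²*(-106) + 249) + 70 = (9*(-106) + 249) + 70 = (-954 + 249) + 70 = -705 + 70 = -635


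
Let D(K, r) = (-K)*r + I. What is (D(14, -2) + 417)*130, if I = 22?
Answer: 60710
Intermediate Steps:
D(K, r) = 22 - K*r (D(K, r) = (-K)*r + 22 = -K*r + 22 = 22 - K*r)
(D(14, -2) + 417)*130 = ((22 - 1*14*(-2)) + 417)*130 = ((22 + 28) + 417)*130 = (50 + 417)*130 = 467*130 = 60710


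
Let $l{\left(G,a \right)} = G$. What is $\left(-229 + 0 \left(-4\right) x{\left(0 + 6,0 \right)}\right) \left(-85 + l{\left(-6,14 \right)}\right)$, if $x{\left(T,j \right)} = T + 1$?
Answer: $20839$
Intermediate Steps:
$x{\left(T,j \right)} = 1 + T$
$\left(-229 + 0 \left(-4\right) x{\left(0 + 6,0 \right)}\right) \left(-85 + l{\left(-6,14 \right)}\right) = \left(-229 + 0 \left(-4\right) \left(1 + \left(0 + 6\right)\right)\right) \left(-85 - 6\right) = \left(-229 + 0 \left(1 + 6\right)\right) \left(-91\right) = \left(-229 + 0 \cdot 7\right) \left(-91\right) = \left(-229 + 0\right) \left(-91\right) = \left(-229\right) \left(-91\right) = 20839$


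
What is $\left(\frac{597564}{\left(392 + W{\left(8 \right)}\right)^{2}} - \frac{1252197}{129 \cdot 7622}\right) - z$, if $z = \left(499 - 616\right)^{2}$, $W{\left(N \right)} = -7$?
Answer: $- \frac{60443609521971}{4416377350} \approx -13686.0$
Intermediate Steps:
$z = 13689$ ($z = \left(-117\right)^{2} = 13689$)
$\left(\frac{597564}{\left(392 + W{\left(8 \right)}\right)^{2}} - \frac{1252197}{129 \cdot 7622}\right) - z = \left(\frac{597564}{\left(392 - 7\right)^{2}} - \frac{1252197}{129 \cdot 7622}\right) - 13689 = \left(\frac{597564}{385^{2}} - \frac{1252197}{983238}\right) - 13689 = \left(\frac{597564}{148225} - \frac{417399}{327746}\right) - 13689 = \left(597564 \cdot \frac{1}{148225} - \frac{417399}{327746}\right) - 13689 = \left(\frac{54324}{13475} - \frac{417399}{327746}\right) - 13689 = \frac{12180022179}{4416377350} - 13689 = - \frac{60443609521971}{4416377350}$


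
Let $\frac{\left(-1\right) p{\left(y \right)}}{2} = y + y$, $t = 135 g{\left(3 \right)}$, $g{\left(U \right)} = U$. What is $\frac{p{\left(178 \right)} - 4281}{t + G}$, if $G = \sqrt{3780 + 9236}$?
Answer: $- \frac{2022165}{151009} + \frac{9986 \sqrt{3254}}{151009} \approx -9.6188$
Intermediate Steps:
$t = 405$ ($t = 135 \cdot 3 = 405$)
$G = 2 \sqrt{3254}$ ($G = \sqrt{13016} = 2 \sqrt{3254} \approx 114.09$)
$p{\left(y \right)} = - 4 y$ ($p{\left(y \right)} = - 2 \left(y + y\right) = - 2 \cdot 2 y = - 4 y$)
$\frac{p{\left(178 \right)} - 4281}{t + G} = \frac{\left(-4\right) 178 - 4281}{405 + 2 \sqrt{3254}} = \frac{-712 - 4281}{405 + 2 \sqrt{3254}} = - \frac{4993}{405 + 2 \sqrt{3254}}$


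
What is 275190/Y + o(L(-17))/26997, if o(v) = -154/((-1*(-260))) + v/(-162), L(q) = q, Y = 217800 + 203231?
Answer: 3008785189108/4603462432335 ≈ 0.65359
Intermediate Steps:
Y = 421031
o(v) = -77/130 - v/162 (o(v) = -154/260 + v*(-1/162) = -154*1/260 - v/162 = -77/130 - v/162)
275190/Y + o(L(-17))/26997 = 275190/421031 + (-77/130 - 1/162*(-17))/26997 = 275190*(1/421031) + (-77/130 + 17/162)*(1/26997) = 275190/421031 - 2566/5265*1/26997 = 275190/421031 - 2566/142139205 = 3008785189108/4603462432335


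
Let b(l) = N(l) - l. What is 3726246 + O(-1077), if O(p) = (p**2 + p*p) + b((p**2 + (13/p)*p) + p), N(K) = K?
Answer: 6046104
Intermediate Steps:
b(l) = 0 (b(l) = l - l = 0)
O(p) = 2*p**2 (O(p) = (p**2 + p*p) + 0 = (p**2 + p**2) + 0 = 2*p**2 + 0 = 2*p**2)
3726246 + O(-1077) = 3726246 + 2*(-1077)**2 = 3726246 + 2*1159929 = 3726246 + 2319858 = 6046104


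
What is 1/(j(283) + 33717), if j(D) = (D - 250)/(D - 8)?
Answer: 25/842928 ≈ 2.9659e-5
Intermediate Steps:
j(D) = (-250 + D)/(-8 + D)
1/(j(283) + 33717) = 1/((-250 + 283)/(-8 + 283) + 33717) = 1/(33/275 + 33717) = 1/((1/275)*33 + 33717) = 1/(3/25 + 33717) = 1/(842928/25) = 25/842928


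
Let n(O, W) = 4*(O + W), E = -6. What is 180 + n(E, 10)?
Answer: 196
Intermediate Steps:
n(O, W) = 4*O + 4*W
180 + n(E, 10) = 180 + (4*(-6) + 4*10) = 180 + (-24 + 40) = 180 + 16 = 196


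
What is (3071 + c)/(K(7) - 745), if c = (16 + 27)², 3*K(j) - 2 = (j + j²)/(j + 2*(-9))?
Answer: -162360/24619 ≈ -6.5949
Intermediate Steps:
K(j) = ⅔ + (j + j²)/(3*(-18 + j)) (K(j) = ⅔ + ((j + j²)/(j + 2*(-9)))/3 = ⅔ + ((j + j²)/(j - 18))/3 = ⅔ + ((j + j²)/(-18 + j))/3 = ⅔ + (j + j²)/(3*(-18 + j)))
c = 1849 (c = 43² = 1849)
(3071 + c)/(K(7) - 745) = (3071 + 1849)/((-12 + 7 + (⅓)*7²)/(-18 + 7) - 745) = 4920/((-12 + 7 + (⅓)*49)/(-11) - 745) = 4920/(-(-12 + 7 + 49/3)/11 - 745) = 4920/(-1/11*34/3 - 745) = 4920/(-34/33 - 745) = 4920/(-24619/33) = 4920*(-33/24619) = -162360/24619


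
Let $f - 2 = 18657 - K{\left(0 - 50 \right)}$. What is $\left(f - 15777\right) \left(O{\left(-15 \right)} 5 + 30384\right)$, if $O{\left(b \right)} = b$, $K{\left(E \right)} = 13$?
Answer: $86956521$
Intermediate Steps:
$f = 18646$ ($f = 2 + \left(18657 - 13\right) = 2 + 18644 = 18646$)
$\left(f - 15777\right) \left(O{\left(-15 \right)} 5 + 30384\right) = \left(18646 - 15777\right) \left(\left(-15\right) 5 + 30384\right) = 2869 \left(-75 + 30384\right) = 2869 \cdot 30309 = 86956521$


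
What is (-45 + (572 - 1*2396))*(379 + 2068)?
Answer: -4573443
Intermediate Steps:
(-45 + (572 - 1*2396))*(379 + 2068) = (-45 + (572 - 2396))*2447 = (-45 - 1824)*2447 = -1869*2447 = -4573443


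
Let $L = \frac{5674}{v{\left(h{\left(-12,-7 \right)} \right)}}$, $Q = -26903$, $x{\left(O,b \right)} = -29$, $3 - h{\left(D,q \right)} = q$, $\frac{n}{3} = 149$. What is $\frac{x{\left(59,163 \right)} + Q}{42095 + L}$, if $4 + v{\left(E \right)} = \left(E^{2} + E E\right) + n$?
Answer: $- \frac{17317276}{27072759} \approx -0.63966$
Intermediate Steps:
$n = 447$ ($n = 3 \cdot 149 = 447$)
$h{\left(D,q \right)} = 3 - q$
$v{\left(E \right)} = 443 + 2 E^{2}$ ($v{\left(E \right)} = -4 + \left(\left(E^{2} + E E\right) + 447\right) = -4 + \left(\left(E^{2} + E^{2}\right) + 447\right) = -4 + \left(2 E^{2} + 447\right) = -4 + \left(447 + 2 E^{2}\right) = 443 + 2 E^{2}$)
$L = \frac{5674}{643}$ ($L = \frac{5674}{443 + 2 \left(3 - -7\right)^{2}} = \frac{5674}{443 + 2 \left(3 + 7\right)^{2}} = \frac{5674}{443 + 2 \cdot 10^{2}} = \frac{5674}{443 + 2 \cdot 100} = \frac{5674}{443 + 200} = \frac{5674}{643} \approx 8.8243$)
$\frac{x{\left(59,163 \right)} + Q}{42095 + L} = \frac{-29 - 26903}{42095 + \frac{5674}{643}} = - \frac{26932}{\frac{27072759}{643}} = \left(-26932\right) \frac{643}{27072759} = - \frac{17317276}{27072759}$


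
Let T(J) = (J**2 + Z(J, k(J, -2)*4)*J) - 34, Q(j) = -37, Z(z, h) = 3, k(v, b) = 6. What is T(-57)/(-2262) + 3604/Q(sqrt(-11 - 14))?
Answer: -4132438/41847 ≈ -98.751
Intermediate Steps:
T(J) = -34 + J**2 + 3*J (T(J) = (J**2 + 3*J) - 34 = -34 + J**2 + 3*J)
T(-57)/(-2262) + 3604/Q(sqrt(-11 - 14)) = (-34 + (-57)**2 + 3*(-57))/(-2262) + 3604/(-37) = (-34 + 3249 - 171)*(-1/2262) + 3604*(-1/37) = 3044*(-1/2262) - 3604/37 = -1522/1131 - 3604/37 = -4132438/41847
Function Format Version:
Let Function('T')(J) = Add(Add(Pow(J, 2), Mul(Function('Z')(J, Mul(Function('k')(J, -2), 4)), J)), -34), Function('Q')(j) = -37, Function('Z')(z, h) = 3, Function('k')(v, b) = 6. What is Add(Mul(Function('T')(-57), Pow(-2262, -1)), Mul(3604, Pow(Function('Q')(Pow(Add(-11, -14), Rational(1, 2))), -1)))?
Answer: Rational(-4132438, 41847) ≈ -98.751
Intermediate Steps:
Function('T')(J) = Add(-34, Pow(J, 2), Mul(3, J)) (Function('T')(J) = Add(Add(Pow(J, 2), Mul(3, J)), -34) = Add(-34, Pow(J, 2), Mul(3, J)))
Add(Mul(Function('T')(-57), Pow(-2262, -1)), Mul(3604, Pow(Function('Q')(Pow(Add(-11, -14), Rational(1, 2))), -1))) = Add(Mul(Add(-34, Pow(-57, 2), Mul(3, -57)), Pow(-2262, -1)), Mul(3604, Pow(-37, -1))) = Add(Mul(Add(-34, 3249, -171), Rational(-1, 2262)), Mul(3604, Rational(-1, 37))) = Add(Mul(3044, Rational(-1, 2262)), Rational(-3604, 37)) = Add(Rational(-1522, 1131), Rational(-3604, 37)) = Rational(-4132438, 41847)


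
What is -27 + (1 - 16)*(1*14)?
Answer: -237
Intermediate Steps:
-27 + (1 - 16)*(1*14) = -27 - 15*14 = -27 - 210 = -237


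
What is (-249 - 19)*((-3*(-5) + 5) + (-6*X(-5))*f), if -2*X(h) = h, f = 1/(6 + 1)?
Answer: -33500/7 ≈ -4785.7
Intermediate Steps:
f = ⅐ (f = 1/7 = ⅐ ≈ 0.14286)
X(h) = -h/2
(-249 - 19)*((-3*(-5) + 5) + (-6*X(-5))*f) = (-249 - 19)*((-3*(-5) + 5) - (-3)*(-5)*(⅐)) = -268*((15 + 5) - 6*5/2*(⅐)) = -268*(20 - 15*⅐) = -268*(20 - 15/7) = -268*125/7 = -33500/7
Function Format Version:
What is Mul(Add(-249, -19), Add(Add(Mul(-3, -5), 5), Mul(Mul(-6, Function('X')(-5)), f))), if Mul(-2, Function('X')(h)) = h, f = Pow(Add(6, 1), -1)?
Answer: Rational(-33500, 7) ≈ -4785.7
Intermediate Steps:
f = Rational(1, 7) (f = Pow(7, -1) = Rational(1, 7) ≈ 0.14286)
Function('X')(h) = Mul(Rational(-1, 2), h)
Mul(Add(-249, -19), Add(Add(Mul(-3, -5), 5), Mul(Mul(-6, Function('X')(-5)), f))) = Mul(Add(-249, -19), Add(Add(Mul(-3, -5), 5), Mul(Mul(-6, Mul(Rational(-1, 2), -5)), Rational(1, 7)))) = Mul(-268, Add(Add(15, 5), Mul(Mul(-6, Rational(5, 2)), Rational(1, 7)))) = Mul(-268, Add(20, Mul(-15, Rational(1, 7)))) = Mul(-268, Add(20, Rational(-15, 7))) = Mul(-268, Rational(125, 7)) = Rational(-33500, 7)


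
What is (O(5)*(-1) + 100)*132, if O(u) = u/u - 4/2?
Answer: 13332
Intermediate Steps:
O(u) = -1 (O(u) = 1 - 4*½ = 1 - 2 = -1)
(O(5)*(-1) + 100)*132 = (-1*(-1) + 100)*132 = (1 + 100)*132 = 101*132 = 13332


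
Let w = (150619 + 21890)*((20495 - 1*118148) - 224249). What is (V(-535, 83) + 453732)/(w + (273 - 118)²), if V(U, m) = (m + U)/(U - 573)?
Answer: -125683877/15382078161761 ≈ -8.1708e-6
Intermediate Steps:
w = -55530992118 (w = 172509*((20495 - 118148) - 224249) = 172509*(-97653 - 224249) = 172509*(-321902) = -55530992118)
V(U, m) = (U + m)/(-573 + U)
(V(-535, 83) + 453732)/(w + (273 - 118)²) = ((-535 + 83)/(-573 - 535) + 453732)/(-55530992118 + (273 - 118)²) = (-452/(-1108) + 453732)/(-55530992118 + 155²) = (-1/1108*(-452) + 453732)/(-55530992118 + 24025) = (113/277 + 453732)/(-55530968093) = (125683877/277)*(-1/55530968093) = -125683877/15382078161761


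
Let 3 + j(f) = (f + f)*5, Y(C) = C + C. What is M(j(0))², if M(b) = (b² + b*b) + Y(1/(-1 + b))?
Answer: 1225/4 ≈ 306.25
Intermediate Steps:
Y(C) = 2*C
j(f) = -3 + 10*f (j(f) = -3 + (f + f)*5 = -3 + (2*f)*5 = -3 + 10*f)
M(b) = 2*b² + 2/(-1 + b) (M(b) = (b² + b*b) + 2/(-1 + b) = (b² + b²) + 2/(-1 + b) = 2*b² + 2/(-1 + b))
M(j(0))² = (2*(1 + (-3 + 10*0)²*(-1 + (-3 + 10*0)))/(-1 + (-3 + 10*0)))² = (2*(1 + (-3 + 0)²*(-1 + (-3 + 0)))/(-1 + (-3 + 0)))² = (2*(1 + (-3)²*(-1 - 3))/(-1 - 3))² = (2*(1 + 9*(-4))/(-4))² = (2*(-¼)*(1 - 36))² = (2*(-¼)*(-35))² = (35/2)² = 1225/4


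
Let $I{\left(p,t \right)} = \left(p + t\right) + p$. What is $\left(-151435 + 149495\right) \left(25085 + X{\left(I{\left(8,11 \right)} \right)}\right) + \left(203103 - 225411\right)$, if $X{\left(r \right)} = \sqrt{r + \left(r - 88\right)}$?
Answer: $-48687208 - 1940 i \sqrt{34} \approx -4.8687 \cdot 10^{7} - 11312.0 i$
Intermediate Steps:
$I{\left(p,t \right)} = t + 2 p$
$X{\left(r \right)} = \sqrt{-88 + 2 r}$ ($X{\left(r \right)} = \sqrt{r + \left(r - 88\right)} = \sqrt{r + \left(-88 + r\right)} = \sqrt{-88 + 2 r}$)
$\left(-151435 + 149495\right) \left(25085 + X{\left(I{\left(8,11 \right)} \right)}\right) + \left(203103 - 225411\right) = \left(-151435 + 149495\right) \left(25085 + \sqrt{-88 + 2 \left(11 + 2 \cdot 8\right)}\right) + \left(203103 - 225411\right) = - 1940 \left(25085 + \sqrt{-88 + 2 \left(11 + 16\right)}\right) + \left(203103 - 225411\right) = - 1940 \left(25085 + \sqrt{-88 + 2 \cdot 27}\right) - 22308 = - 1940 \left(25085 + \sqrt{-88 + 54}\right) - 22308 = - 1940 \left(25085 + \sqrt{-34}\right) - 22308 = - 1940 \left(25085 + i \sqrt{34}\right) - 22308 = \left(-48664900 - 1940 i \sqrt{34}\right) - 22308 = -48687208 - 1940 i \sqrt{34}$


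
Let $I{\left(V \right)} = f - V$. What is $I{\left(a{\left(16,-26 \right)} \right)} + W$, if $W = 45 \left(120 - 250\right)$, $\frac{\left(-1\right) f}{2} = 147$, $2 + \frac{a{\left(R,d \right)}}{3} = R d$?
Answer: $-4890$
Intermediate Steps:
$a{\left(R,d \right)} = -6 + 3 R d$
$f = -294$ ($f = \left(-2\right) 147 = -294$)
$I{\left(V \right)} = -294 - V$
$W = -5850$ ($W = 45 \left(-130\right) = -5850$)
$I{\left(a{\left(16,-26 \right)} \right)} + W = \left(-294 - \left(-6 + 3 \cdot 16 \left(-26\right)\right)\right) - 5850 = \left(-294 - \left(-6 - 1248\right)\right) - 5850 = \left(-294 - -1254\right) - 5850 = \left(-294 + 1254\right) - 5850 = 960 - 5850 = -4890$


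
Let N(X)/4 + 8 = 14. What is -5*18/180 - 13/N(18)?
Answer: -25/24 ≈ -1.0417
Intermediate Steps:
N(X) = 24 (N(X) = -32 + 4*14 = -32 + 56 = 24)
-5*18/180 - 13/N(18) = -5*18/180 - 13/24 = -90*1/180 - 13*1/24 = -1/2 - 13/24 = -25/24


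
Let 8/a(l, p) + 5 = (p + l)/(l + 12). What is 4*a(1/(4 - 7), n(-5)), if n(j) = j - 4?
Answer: -160/29 ≈ -5.5172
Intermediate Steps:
n(j) = -4 + j
a(l, p) = 8/(-5 + (l + p)/(12 + l)) (a(l, p) = 8/(-5 + (p + l)/(l + 12)) = 8/(-5 + (l + p)/(12 + l)))
4*a(1/(4 - 7), n(-5)) = 4*(8*(12 + 1/(4 - 7))/(-60 + (-4 - 5) - 4/(4 - 7))) = 4*(8*(12 + 1/(-3))/(-60 - 9 - 4/(-3))) = 4*(8*(12 - ⅓)/(-60 - 9 - 4*(-⅓))) = 4*(8*(35/3)/(-60 - 9 + 4/3)) = 4*(8*(35/3)/(-203/3)) = 4*(8*(-3/203)*(35/3)) = 4*(-40/29) = -160/29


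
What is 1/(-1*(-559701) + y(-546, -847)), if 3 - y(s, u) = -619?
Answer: 1/560323 ≈ 1.7847e-6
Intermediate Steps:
y(s, u) = 622 (y(s, u) = 3 - 1*(-619) = 3 + 619 = 622)
1/(-1*(-559701) + y(-546, -847)) = 1/(-1*(-559701) + 622) = 1/(559701 + 622) = 1/560323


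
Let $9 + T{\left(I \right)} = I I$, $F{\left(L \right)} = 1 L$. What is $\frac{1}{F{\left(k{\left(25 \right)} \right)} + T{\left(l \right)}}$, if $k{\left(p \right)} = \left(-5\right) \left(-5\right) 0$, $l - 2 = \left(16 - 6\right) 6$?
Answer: $\frac{1}{3835} \approx 0.00026076$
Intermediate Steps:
$l = 62$ ($l = 2 + \left(16 - 6\right) 6 = 2 + 10 \cdot 6 = 2 + 60 = 62$)
$k{\left(p \right)} = 0$ ($k{\left(p \right)} = 25 \cdot 0 = 0$)
$F{\left(L \right)} = L$
$T{\left(I \right)} = -9 + I^{2}$ ($T{\left(I \right)} = -9 + I I = -9 + I^{2}$)
$\frac{1}{F{\left(k{\left(25 \right)} \right)} + T{\left(l \right)}} = \frac{1}{0 - \left(9 - 62^{2}\right)} = \frac{1}{0 + \left(-9 + 3844\right)} = \frac{1}{0 + 3835} = \frac{1}{3835}$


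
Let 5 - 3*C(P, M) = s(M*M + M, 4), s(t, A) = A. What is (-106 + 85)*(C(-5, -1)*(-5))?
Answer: 35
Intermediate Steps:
C(P, M) = ⅓ (C(P, M) = 5/3 - ⅓*4 = 5/3 - 4/3 = ⅓)
(-106 + 85)*(C(-5, -1)*(-5)) = (-106 + 85)*((⅓)*(-5)) = -21*(-5/3) = 35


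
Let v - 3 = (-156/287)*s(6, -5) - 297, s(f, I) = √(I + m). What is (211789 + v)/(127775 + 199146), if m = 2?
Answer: 211495/326921 - 156*I*√3/93826327 ≈ 0.64693 - 2.8798e-6*I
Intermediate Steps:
s(f, I) = √(2 + I) (s(f, I) = √(I + 2) = √(2 + I))
v = -294 - 156*I*√3/287 (v = 3 + ((-156/287)*√(2 - 5) - 297) = 3 + ((-156*1/287)*√(-3) - 297) = 3 + (-156*I*√3/287 - 297) = 3 + (-297 - 156*I*√3/287) = -294 - 156*I*√3/287 ≈ -294.0 - 0.94146*I)
(211789 + v)/(127775 + 199146) = (211789 + (-294 - 156*I*√3/287))/(127775 + 199146) = (211495 - 156*I*√3/287)/326921 = (211495 - 156*I*√3/287)*(1/326921) = 211495/326921 - 156*I*√3/93826327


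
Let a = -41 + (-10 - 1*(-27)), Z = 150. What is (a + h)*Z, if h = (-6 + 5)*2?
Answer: -3900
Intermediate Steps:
h = -2 (h = -1*2 = -2)
a = -24 (a = -41 + (-10 + 27) = -41 + 17 = -24)
(a + h)*Z = (-24 - 2)*150 = -26*150 = -3900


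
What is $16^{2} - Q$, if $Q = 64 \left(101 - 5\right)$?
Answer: $-5888$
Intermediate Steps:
$Q = 6144$ ($Q = 64 \cdot 96 = 6144$)
$16^{2} - Q = 16^{2} - 6144 = 256 - 6144 = -5888$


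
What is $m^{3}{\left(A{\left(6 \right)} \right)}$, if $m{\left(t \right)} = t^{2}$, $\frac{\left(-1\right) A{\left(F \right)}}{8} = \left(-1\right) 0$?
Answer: $0$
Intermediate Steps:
$A{\left(F \right)} = 0$ ($A{\left(F \right)} = - 8 \left(\left(-1\right) 0\right) = \left(-8\right) 0 = 0$)
$m^{3}{\left(A{\left(6 \right)} \right)} = \left(0^{2}\right)^{3} = 0^{3} = 0$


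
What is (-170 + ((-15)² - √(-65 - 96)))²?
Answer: (55 - I*√161)² ≈ 2864.0 - 1395.7*I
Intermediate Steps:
(-170 + ((-15)² - √(-65 - 96)))² = (-170 + (225 - √(-161)))² = (-170 + (225 - I*√161))² = (55 - I*√161)²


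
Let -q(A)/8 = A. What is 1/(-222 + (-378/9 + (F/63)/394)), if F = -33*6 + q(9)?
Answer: -1379/364071 ≈ -0.0037877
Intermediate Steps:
q(A) = -8*A
F = -270 (F = -33*6 - 8*9 = -198 - 72 = -270)
1/(-222 + (-378/9 + (F/63)/394)) = 1/(-222 + (-378/9 - 270/63/394)) = 1/(-222 + (-378*⅑ - 270*1/63*(1/394))) = 1/(-222 + (-42 - 30/7*1/394)) = 1/(-222 + (-42 - 15/1379)) = 1/(-222 - 57933/1379) = 1/(-364071/1379) = -1379/364071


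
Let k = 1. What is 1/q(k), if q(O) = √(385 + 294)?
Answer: √679/679 ≈ 0.038376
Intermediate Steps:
q(O) = √679
1/q(k) = 1/(√679) = √679/679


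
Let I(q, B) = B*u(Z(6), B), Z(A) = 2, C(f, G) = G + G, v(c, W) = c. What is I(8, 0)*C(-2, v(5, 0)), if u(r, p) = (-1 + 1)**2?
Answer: 0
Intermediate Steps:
C(f, G) = 2*G
u(r, p) = 0 (u(r, p) = 0**2 = 0)
I(q, B) = 0 (I(q, B) = B*0 = 0)
I(8, 0)*C(-2, v(5, 0)) = 0*(2*5) = 0*10 = 0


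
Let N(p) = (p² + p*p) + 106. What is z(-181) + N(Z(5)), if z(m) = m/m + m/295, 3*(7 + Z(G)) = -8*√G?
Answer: 731446/2655 + 224*√5/3 ≈ 442.46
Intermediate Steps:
Z(G) = -7 - 8*√G/3 (Z(G) = -7 + (-8*√G)/3 = -7 - 8*√G/3)
z(m) = 1 + m/295 (z(m) = 1 + m*(1/295) = 1 + m/295)
N(p) = 106 + 2*p² (N(p) = (p² + p²) + 106 = 2*p² + 106 = 106 + 2*p²)
z(-181) + N(Z(5)) = (1 + (1/295)*(-181)) + (106 + 2*(-7 - 8*√5/3)²) = (1 - 181/295) + (106 + 2*(-7 - 8*√5/3)²) = 114/295 + (106 + 2*(-7 - 8*√5/3)²) = 31384/295 + 2*(-7 - 8*√5/3)²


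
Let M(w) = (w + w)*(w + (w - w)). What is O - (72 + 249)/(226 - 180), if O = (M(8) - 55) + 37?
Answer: 4739/46 ≈ 103.02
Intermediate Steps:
M(w) = 2*w**2 (M(w) = (2*w)*(w + 0) = (2*w)*w = 2*w**2)
O = 110 (O = (2*8**2 - 55) + 37 = (2*64 - 55) + 37 = (128 - 55) + 37 = 73 + 37 = 110)
O - (72 + 249)/(226 - 180) = 110 - (72 + 249)/(226 - 180) = 110 - 321/46 = 4739/46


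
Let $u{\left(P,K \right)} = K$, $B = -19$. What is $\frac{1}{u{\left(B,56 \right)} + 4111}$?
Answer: $\frac{1}{4167} \approx 0.00023998$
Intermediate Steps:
$\frac{1}{u{\left(B,56 \right)} + 4111} = \frac{1}{56 + 4111} = \frac{1}{4167}$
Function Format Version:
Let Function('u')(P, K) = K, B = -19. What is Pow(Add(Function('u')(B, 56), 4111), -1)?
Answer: Rational(1, 4167) ≈ 0.00023998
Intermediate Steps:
Pow(Add(Function('u')(B, 56), 4111), -1) = Pow(Add(56, 4111), -1) = Pow(4167, -1) = Rational(1, 4167)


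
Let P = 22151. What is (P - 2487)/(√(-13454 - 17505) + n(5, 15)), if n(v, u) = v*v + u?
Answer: 786560/32559 - 19664*I*√30959/32559 ≈ 24.158 - 106.27*I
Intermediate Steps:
n(v, u) = u + v² (n(v, u) = v² + u = u + v²)
(P - 2487)/(√(-13454 - 17505) + n(5, 15)) = (22151 - 2487)/(√(-13454 - 17505) + (15 + 5²)) = 19664/(√(-30959) + (15 + 25)) = 19664/(I*√30959 + 40) = 19664/(40 + I*√30959)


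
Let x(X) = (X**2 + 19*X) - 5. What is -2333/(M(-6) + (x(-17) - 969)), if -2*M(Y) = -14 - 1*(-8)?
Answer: 2333/1005 ≈ 2.3214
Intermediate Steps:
M(Y) = 3 (M(Y) = -(-14 - 1*(-8))/2 = -(-14 + 8)/2 = -1/2*(-6) = 3)
x(X) = -5 + X**2 + 19*X
-2333/(M(-6) + (x(-17) - 969)) = -2333/(3 + ((-5 + (-17)**2 + 19*(-17)) - 969)) = -2333/(3 + ((-5 + 289 - 323) - 969)) = -2333/(3 + (-39 - 969)) = -2333/(3 - 1008) = -2333/(-1005) = -2333*(-1/1005) = 2333/1005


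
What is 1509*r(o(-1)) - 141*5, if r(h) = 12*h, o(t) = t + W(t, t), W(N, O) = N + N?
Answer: -55029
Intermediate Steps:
W(N, O) = 2*N
o(t) = 3*t (o(t) = t + 2*t = 3*t)
1509*r(o(-1)) - 141*5 = 1509*(12*(3*(-1))) - 141*5 = 1509*(12*(-3)) - 705 = 1509*(-36) - 705 = -54324 - 705 = -55029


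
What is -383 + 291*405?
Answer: 117472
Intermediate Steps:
-383 + 291*405 = -383 + 117855 = 117472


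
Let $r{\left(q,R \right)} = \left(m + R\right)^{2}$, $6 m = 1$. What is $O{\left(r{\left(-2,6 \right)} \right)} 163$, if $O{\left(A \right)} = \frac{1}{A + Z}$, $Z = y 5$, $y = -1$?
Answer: $\frac{5868}{1189} \approx 4.9352$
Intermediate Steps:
$m = \frac{1}{6}$ ($m = \frac{1}{6} \cdot 1 = \frac{1}{6} \approx 0.16667$)
$Z = -5$ ($Z = \left(-1\right) 5 = -5$)
$r{\left(q,R \right)} = \left(\frac{1}{6} + R\right)^{2}$
$O{\left(A \right)} = \frac{1}{-5 + A}$ ($O{\left(A \right)} = \frac{1}{A - 5} = \frac{1}{-5 + A}$)
$O{\left(r{\left(-2,6 \right)} \right)} 163 = \frac{1}{-5 + \frac{\left(1 + 6 \cdot 6\right)^{2}}{36}} \cdot 163 = \frac{1}{-5 + \frac{\left(1 + 36\right)^{2}}{36}} \cdot 163 = \frac{1}{-5 + \frac{37^{2}}{36}} \cdot 163 = \frac{1}{-5 + \frac{1}{36} \cdot 1369} \cdot 163 = \frac{1}{-5 + \frac{1369}{36}} \cdot 163 = \frac{1}{\frac{1189}{36}} \cdot 163 = \frac{36}{1189} \cdot 163 = \frac{5868}{1189}$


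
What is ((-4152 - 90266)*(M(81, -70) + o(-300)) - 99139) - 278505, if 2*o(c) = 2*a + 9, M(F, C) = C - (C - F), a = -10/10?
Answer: -8355965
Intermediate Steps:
a = -1 (a = -10*1/10 = -1)
M(F, C) = F (M(F, C) = C + (F - C) = F)
o(c) = 7/2 (o(c) = (2*(-1) + 9)/2 = (-2 + 9)/2 = (1/2)*7 = 7/2)
((-4152 - 90266)*(M(81, -70) + o(-300)) - 99139) - 278505 = ((-4152 - 90266)*(81 + 7/2) - 99139) - 278505 = (-94418*169/2 - 99139) - 278505 = (-7978321 - 99139) - 278505 = -8077460 - 278505 = -8355965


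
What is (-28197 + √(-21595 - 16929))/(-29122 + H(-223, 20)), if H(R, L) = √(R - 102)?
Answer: 821153034/848091209 + 10*√125203/848091209 - 58244*I*√9631/848091209 + 140985*I*√13/848091209 ≈ 0.96824 - 0.0061404*I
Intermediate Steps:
H(R, L) = √(-102 + R)
(-28197 + √(-21595 - 16929))/(-29122 + H(-223, 20)) = (-28197 + √(-21595 - 16929))/(-29122 + √(-102 - 223)) = (-28197 + √(-38524))/(-29122 + √(-325)) = (-28197 + 2*I*√9631)/(-29122 + 5*I*√13)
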